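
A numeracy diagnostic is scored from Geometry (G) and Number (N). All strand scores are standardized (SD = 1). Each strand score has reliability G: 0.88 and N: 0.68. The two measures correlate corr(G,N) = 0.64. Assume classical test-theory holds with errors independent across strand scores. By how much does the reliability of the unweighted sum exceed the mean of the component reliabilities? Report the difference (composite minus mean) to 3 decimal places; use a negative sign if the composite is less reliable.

0.086

Var(sum) = 2 + 1.28 = 3.28; true-score variance = 1.56 + 1.28 = 2.84; composite reliability = 0.8659.
Mean component reliability = 0.7800.
Difference = 0.8659 − 0.7800 = 0.086.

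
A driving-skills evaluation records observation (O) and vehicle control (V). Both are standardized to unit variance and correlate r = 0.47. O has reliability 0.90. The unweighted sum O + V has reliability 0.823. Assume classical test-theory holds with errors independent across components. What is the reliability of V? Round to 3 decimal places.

0.580

Var(O+V) = 2 + 2·0.47 = 2.940.
True-score variance = ρ_O + ρ_V + 2·0.47, so 0.823 = (0.90 + ρ_V + 0.94) / 2.940.
ρ_V = 0.823·2.940 − 0.90 − 0.94 = 0.580.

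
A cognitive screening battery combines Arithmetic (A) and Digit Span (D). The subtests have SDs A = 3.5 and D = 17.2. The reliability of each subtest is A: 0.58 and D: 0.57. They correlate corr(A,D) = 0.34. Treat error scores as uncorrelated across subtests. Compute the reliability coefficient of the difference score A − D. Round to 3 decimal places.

0.505

Var(A−D) = 3.5² + 17.2² − 2·3.5·17.2·0.34 = 308.09 − 40.936 = 267.154.
Under uncorrelated errors the observed covariances equal the true-score covariances, so only the own-variance terms attenuate.
True-score variance = [3.5²·0.58 + 17.2²·0.57] − 40.936 = 175.734 − 40.936 = 134.798.
Reliability = 134.798 / 267.154 = 0.505.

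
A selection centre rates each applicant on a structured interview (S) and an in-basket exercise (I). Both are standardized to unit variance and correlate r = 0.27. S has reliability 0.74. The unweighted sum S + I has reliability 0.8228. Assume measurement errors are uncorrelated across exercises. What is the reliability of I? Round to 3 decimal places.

Var(S+I) = 2 + 2·0.27 = 2.540.
True-score variance = ρ_S + ρ_I + 2·0.27, so 0.8228 = (0.74 + ρ_I + 0.54) / 2.540.
ρ_I = 0.8228·2.540 − 0.74 − 0.54 = 0.810.

0.810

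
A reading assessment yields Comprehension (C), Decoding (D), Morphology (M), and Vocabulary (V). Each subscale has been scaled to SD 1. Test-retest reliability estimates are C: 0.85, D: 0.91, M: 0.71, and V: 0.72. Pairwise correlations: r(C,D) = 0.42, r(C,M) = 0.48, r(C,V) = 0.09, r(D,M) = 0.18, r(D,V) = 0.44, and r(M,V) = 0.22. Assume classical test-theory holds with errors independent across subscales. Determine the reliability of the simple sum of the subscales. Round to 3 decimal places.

0.894

Var(C+D+M+V) = 4 + 2·[0.42 + 0.48 + 0.09 + 0.18 + 0.44 + 0.22] = 4 + 3.66 = 7.66.
Because errors are independent across components, Cov(Tᵢ,Tⱼ) = Cov(Xᵢ,Xⱼ); the off-diagonal part of the true-score variance is the same as above.
True-score variance = [0.85 + 0.91 + 0.71 + 0.72] + 3.66 = 3.19 + 3.66 = 6.85.
Reliability = 6.85 / 7.66 = 0.894.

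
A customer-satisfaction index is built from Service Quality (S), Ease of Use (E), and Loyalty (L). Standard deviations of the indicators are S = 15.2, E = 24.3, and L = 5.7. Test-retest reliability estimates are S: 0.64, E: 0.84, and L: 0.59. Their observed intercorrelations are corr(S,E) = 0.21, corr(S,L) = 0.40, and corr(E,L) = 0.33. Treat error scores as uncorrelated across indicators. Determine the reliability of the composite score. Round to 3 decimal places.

0.837

Var(S+E+L) = 15.2² + 24.3² + 5.7² + 2·[15.2·24.3·0.21 + 15.2·5.7·0.40 + 24.3·5.7·0.33] = 854.02 + 315.86 = 1169.88.
Because errors are independent across components, Cov(Tᵢ,Tⱼ) = Cov(Xᵢ,Xⱼ); the off-diagonal part of the true-score variance is the same as above.
True-score variance = [15.2²·0.64 + 24.3²·0.84 + 5.7²·0.59] + 315.86 = 663.046 + 315.86 = 978.906.
Reliability = 978.906 / 1169.88 = 0.837.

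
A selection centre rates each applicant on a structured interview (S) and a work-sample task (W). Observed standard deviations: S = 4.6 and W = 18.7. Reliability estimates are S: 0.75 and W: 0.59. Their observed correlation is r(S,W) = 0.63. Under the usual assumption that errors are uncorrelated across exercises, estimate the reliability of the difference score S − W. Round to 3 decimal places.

Var(S−W) = 4.6² + 18.7² − 2·4.6·18.7·0.63 = 370.85 − 108.385 = 262.465.
With uncorrelated errors the cross-covariances are all true-score covariance, so they carry over unchanged; only the diagonal terms shrink to ρᵢσᵢ².
True-score variance = [4.6²·0.75 + 18.7²·0.59] − 108.385 = 222.187 − 108.385 = 113.802.
Reliability = 113.802 / 262.465 = 0.434.

0.434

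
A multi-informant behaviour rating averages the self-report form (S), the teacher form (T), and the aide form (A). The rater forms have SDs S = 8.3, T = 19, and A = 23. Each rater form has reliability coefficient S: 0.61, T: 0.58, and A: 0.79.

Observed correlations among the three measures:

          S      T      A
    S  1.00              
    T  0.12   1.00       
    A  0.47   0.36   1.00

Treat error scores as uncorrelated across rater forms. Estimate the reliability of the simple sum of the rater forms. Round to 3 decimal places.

0.806

Var(S+T+A) = 8.3² + 19² + 23² + 2·[8.3·19·0.12 + 8.3·23·0.47 + 19·23·0.36] = 958.89 + 531.934 = 1490.82.
With uncorrelated errors the cross-covariances are all true-score covariance, so they carry over unchanged; only the diagonal terms shrink to ρᵢσᵢ².
True-score variance = [8.3²·0.61 + 19²·0.58 + 23²·0.79] + 531.934 = 669.313 + 531.934 = 1201.25.
Reliability = 1201.25 / 1490.82 = 0.806.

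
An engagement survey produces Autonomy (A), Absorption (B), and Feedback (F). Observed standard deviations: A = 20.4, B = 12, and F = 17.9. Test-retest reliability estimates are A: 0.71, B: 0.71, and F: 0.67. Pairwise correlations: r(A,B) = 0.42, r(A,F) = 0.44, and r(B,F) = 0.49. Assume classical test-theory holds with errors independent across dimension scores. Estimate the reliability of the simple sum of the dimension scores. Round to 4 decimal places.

Var(A+B+F) = 20.4² + 12² + 17.9² + 2·[20.4·12·0.42 + 20.4·17.9·0.44 + 12·17.9·0.49] = 880.57 + 737.477 = 1618.05.
With uncorrelated errors the cross-covariances are all true-score covariance, so they carry over unchanged; only the diagonal terms shrink to ρᵢσᵢ².
True-score variance = [20.4²·0.71 + 12²·0.71 + 17.9²·0.67] + 737.477 = 612.388 + 737.477 = 1349.87.
Reliability = 1349.87 / 1618.05 = 0.8343.

0.8343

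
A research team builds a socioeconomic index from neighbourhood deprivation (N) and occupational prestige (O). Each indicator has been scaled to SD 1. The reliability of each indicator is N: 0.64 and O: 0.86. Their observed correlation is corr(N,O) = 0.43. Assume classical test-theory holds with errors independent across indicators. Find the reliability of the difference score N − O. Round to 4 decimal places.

0.5614

Var(N−O) = 1 + 1 − 2·0.43 = 2 − 0.86 = 1.14.
With uncorrelated errors the cross-covariances are all true-score covariance, so they carry over unchanged; only the diagonal terms shrink to ρᵢσᵢ².
True-score variance = [0.64 + 0.86] − 0.86 = 1.5 − 0.86 = 0.64.
Reliability = 0.64 / 1.14 = 0.5614.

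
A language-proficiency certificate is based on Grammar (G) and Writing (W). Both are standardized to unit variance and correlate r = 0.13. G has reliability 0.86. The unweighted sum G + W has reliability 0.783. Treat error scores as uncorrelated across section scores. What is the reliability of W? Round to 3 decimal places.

0.650

Var(G+W) = 2 + 2·0.13 = 2.260.
True-score variance = ρ_G + ρ_W + 2·0.13, so 0.783 = (0.86 + ρ_W + 0.26) / 2.260.
ρ_W = 0.783·2.260 − 0.86 − 0.26 = 0.650.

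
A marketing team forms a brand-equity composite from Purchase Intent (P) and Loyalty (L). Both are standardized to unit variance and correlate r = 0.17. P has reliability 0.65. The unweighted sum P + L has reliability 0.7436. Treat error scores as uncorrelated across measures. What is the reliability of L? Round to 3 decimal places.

Var(P+L) = 2 + 2·0.17 = 2.340.
True-score variance = ρ_P + ρ_L + 2·0.17, so 0.7436 = (0.65 + ρ_L + 0.34) / 2.340.
ρ_L = 0.7436·2.340 − 0.65 − 0.34 = 0.750.

0.750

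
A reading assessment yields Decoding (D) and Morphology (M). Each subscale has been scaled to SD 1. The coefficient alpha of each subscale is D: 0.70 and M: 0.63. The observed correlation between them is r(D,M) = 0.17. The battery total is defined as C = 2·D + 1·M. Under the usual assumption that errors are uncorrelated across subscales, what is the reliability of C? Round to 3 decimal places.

Var(C) = 2² + 1 + 2·[2·0.17] = 5 + 0.68 = 5.68.
Under uncorrelated errors the observed covariances equal the true-score covariances, so only the own-variance terms attenuate.
True-score variance = [2²·0.70 + 0.63] + 0.68 = 3.43 + 0.68 = 4.11.
Reliability = 4.11 / 5.68 = 0.724.

0.724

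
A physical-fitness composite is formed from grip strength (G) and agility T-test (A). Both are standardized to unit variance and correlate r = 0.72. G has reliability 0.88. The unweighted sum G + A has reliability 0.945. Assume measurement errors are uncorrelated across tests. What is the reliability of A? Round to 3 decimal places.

Var(G+A) = 2 + 2·0.72 = 3.440.
True-score variance = ρ_G + ρ_A + 2·0.72, so 0.945 = (0.88 + ρ_A + 1.44) / 3.440.
ρ_A = 0.945·3.440 − 0.88 − 1.44 = 0.931.

0.931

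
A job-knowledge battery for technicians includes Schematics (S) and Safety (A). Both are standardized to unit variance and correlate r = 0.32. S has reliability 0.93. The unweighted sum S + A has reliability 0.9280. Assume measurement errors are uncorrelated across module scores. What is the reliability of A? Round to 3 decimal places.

Var(S+A) = 2 + 2·0.32 = 2.640.
True-score variance = ρ_S + ρ_A + 2·0.32, so 0.9280 = (0.93 + ρ_A + 0.64) / 2.640.
ρ_A = 0.9280·2.640 − 0.93 − 0.64 = 0.880.

0.880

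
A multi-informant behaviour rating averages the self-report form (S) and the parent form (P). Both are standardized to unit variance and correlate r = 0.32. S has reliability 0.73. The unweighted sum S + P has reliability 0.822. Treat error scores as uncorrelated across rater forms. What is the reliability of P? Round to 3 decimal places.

Var(S+P) = 2 + 2·0.32 = 2.640.
True-score variance = ρ_S + ρ_P + 2·0.32, so 0.822 = (0.73 + ρ_P + 0.64) / 2.640.
ρ_P = 0.822·2.640 − 0.73 − 0.64 = 0.800.

0.800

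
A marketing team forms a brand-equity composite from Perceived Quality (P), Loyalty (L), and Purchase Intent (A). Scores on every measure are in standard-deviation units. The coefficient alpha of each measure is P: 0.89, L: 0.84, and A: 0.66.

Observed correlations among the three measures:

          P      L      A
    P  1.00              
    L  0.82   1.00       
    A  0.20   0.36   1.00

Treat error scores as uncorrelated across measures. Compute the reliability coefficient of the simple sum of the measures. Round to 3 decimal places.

0.894

Var(P+L+A) = 3 + 2·[0.82 + 0.20 + 0.36] = 3 + 2.76 = 5.76.
Because errors are independent across components, Cov(Tᵢ,Tⱼ) = Cov(Xᵢ,Xⱼ); the off-diagonal part of the true-score variance is the same as above.
True-score variance = [0.89 + 0.84 + 0.66] + 2.76 = 2.39 + 2.76 = 5.15.
Reliability = 5.15 / 5.76 = 0.894.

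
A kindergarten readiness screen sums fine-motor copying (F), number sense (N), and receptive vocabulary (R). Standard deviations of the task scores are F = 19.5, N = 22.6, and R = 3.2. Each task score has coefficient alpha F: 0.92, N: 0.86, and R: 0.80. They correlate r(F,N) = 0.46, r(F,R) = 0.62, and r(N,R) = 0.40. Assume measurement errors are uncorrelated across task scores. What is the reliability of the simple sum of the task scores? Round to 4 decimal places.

Var(F+N+R) = 19.5² + 22.6² + 3.2² + 2·[19.5·22.6·0.46 + 19.5·3.2·0.62 + 22.6·3.2·0.40] = 901.25 + 540.676 = 1441.93.
Under uncorrelated errors the observed covariances equal the true-score covariances, so only the own-variance terms attenuate.
True-score variance = [19.5²·0.92 + 22.6²·0.86 + 3.2²·0.80] + 540.676 = 797.276 + 540.676 = 1337.95.
Reliability = 1337.95 / 1441.93 = 0.9279.

0.9279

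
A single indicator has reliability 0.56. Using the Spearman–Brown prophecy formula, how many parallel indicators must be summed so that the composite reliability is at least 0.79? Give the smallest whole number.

3

k ≥ ρ*(1−ρ₁)/(ρ₁(1−ρ*)) = 0.79·0.44 / (0.56·0.21) = 2.956.
Smallest integer k = 3.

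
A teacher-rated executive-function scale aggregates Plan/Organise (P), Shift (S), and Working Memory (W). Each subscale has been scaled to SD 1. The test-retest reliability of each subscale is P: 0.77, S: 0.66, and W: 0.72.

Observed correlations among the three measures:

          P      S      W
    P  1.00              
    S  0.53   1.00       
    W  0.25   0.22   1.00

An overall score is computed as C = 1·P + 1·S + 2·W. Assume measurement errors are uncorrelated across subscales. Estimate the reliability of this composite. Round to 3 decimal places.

0.811

Var(C) = 1 + 1 + 2² + 2·[0.53 + 2·0.25 + 2·0.22] = 6 + 2.94 = 8.94.
Under uncorrelated errors the observed covariances equal the true-score covariances, so only the own-variance terms attenuate.
True-score variance = [0.77 + 0.66 + 2²·0.72] + 2.94 = 4.31 + 2.94 = 7.25.
Reliability = 7.25 / 8.94 = 0.811.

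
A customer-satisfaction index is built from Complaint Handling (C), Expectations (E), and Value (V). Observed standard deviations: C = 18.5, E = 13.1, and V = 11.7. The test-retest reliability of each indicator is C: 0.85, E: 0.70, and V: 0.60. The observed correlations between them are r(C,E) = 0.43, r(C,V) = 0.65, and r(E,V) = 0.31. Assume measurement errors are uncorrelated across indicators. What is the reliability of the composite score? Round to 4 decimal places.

Var(C+E+V) = 18.5² + 13.1² + 11.7² + 2·[18.5·13.1·0.43 + 18.5·11.7·0.65 + 13.1·11.7·0.31] = 650.75 + 584.833 = 1235.58.
Under uncorrelated errors the observed covariances equal the true-score covariances, so only the own-variance terms attenuate.
True-score variance = [18.5²·0.85 + 13.1²·0.70 + 11.7²·0.60] + 584.833 = 493.173 + 584.833 = 1078.01.
Reliability = 1078.01 / 1235.58 = 0.8725.

0.8725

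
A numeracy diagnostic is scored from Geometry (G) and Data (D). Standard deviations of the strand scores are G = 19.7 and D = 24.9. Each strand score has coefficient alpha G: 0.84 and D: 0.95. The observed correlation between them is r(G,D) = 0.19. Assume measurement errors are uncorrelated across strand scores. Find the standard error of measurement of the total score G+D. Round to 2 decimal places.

Var(total) = 1008.1 + 186.401 = 1194.5.
True-score variance = 915.005 + 186.401 = 1101.41, so reliability = 0.9221.
Error variance = 1194.5 − 1101.41 = 93.0949; SEM = √93.0949 = 9.65.

9.65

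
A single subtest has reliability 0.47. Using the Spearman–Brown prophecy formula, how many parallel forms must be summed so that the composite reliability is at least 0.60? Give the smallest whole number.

2

k ≥ ρ*(1−ρ₁)/(ρ₁(1−ρ*)) = 0.60·0.53 / (0.47·0.40) = 1.691.
Smallest integer k = 2.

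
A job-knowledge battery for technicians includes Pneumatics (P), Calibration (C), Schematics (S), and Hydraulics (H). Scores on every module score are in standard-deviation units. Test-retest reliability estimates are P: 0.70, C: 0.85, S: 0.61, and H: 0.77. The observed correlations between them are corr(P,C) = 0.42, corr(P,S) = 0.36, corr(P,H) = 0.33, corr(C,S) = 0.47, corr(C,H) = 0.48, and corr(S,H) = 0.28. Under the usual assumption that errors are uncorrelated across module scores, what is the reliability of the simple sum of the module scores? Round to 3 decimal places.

Var(P+C+S+H) = 4 + 2·[0.42 + 0.36 + 0.33 + 0.47 + 0.48 + 0.28] = 4 + 4.68 = 8.68.
Because errors are independent across components, Cov(Tᵢ,Tⱼ) = Cov(Xᵢ,Xⱼ); the off-diagonal part of the true-score variance is the same as above.
True-score variance = [0.70 + 0.85 + 0.61 + 0.77] + 4.68 = 2.93 + 4.68 = 7.61.
Reliability = 7.61 / 8.68 = 0.877.

0.877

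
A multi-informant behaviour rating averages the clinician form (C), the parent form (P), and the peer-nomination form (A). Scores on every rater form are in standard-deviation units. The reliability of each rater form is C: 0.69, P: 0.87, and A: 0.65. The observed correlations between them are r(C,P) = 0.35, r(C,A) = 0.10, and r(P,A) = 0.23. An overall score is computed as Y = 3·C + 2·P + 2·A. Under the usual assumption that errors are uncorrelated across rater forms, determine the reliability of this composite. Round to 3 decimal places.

Var(Y) = 3² + 2² + 2² + 2·[6·0.35 + 6·0.10 + 4·0.23] = 17 + 7.24 = 24.24.
With uncorrelated errors the cross-covariances are all true-score covariance, so they carry over unchanged; only the diagonal terms shrink to ρᵢσᵢ².
True-score variance = [3²·0.69 + 2²·0.87 + 2²·0.65] + 7.24 = 12.29 + 7.24 = 19.53.
Reliability = 19.53 / 24.24 = 0.806.

0.806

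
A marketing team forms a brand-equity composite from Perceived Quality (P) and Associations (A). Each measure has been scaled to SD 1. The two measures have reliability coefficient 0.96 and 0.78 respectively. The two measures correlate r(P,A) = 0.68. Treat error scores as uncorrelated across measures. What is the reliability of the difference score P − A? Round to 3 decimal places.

Var(P−A) = 1 + 1 − 2·0.68 = 2 − 1.36 = 0.64.
Because errors are independent across components, Cov(Tᵢ,Tⱼ) = Cov(Xᵢ,Xⱼ); the off-diagonal part of the true-score variance is the same as above.
True-score variance = [0.96 + 0.78] − 1.36 = 1.74 − 1.36 = 0.38.
Reliability = 0.38 / 0.64 = 0.594.

0.594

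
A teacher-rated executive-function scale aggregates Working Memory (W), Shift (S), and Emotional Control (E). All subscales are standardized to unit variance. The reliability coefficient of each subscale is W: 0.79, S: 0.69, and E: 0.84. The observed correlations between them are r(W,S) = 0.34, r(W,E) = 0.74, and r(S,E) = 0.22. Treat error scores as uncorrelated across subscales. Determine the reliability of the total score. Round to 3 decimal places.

Var(W+S+E) = 3 + 2·[0.34 + 0.74 + 0.22] = 3 + 2.6 = 5.6.
Because errors are independent across components, Cov(Tᵢ,Tⱼ) = Cov(Xᵢ,Xⱼ); the off-diagonal part of the true-score variance is the same as above.
True-score variance = [0.79 + 0.69 + 0.84] + 2.6 = 2.32 + 2.6 = 4.92.
Reliability = 4.92 / 5.6 = 0.879.

0.879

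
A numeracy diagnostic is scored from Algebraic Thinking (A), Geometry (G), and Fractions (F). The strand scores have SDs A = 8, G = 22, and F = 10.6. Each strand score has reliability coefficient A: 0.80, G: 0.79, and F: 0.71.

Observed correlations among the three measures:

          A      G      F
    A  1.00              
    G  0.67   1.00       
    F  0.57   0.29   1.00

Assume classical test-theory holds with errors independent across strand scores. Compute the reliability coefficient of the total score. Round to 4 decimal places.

0.8697

Var(A+G+F) = 8² + 22² + 10.6² + 2·[8·22·0.67 + 8·10.6·0.57 + 22·10.6·0.29] = 660.36 + 467.768 = 1128.13.
With uncorrelated errors the cross-covariances are all true-score covariance, so they carry over unchanged; only the diagonal terms shrink to ρᵢσᵢ².
True-score variance = [8²·0.80 + 22²·0.79 + 10.6²·0.71] + 467.768 = 513.336 + 467.768 = 981.104.
Reliability = 981.104 / 1128.13 = 0.8697.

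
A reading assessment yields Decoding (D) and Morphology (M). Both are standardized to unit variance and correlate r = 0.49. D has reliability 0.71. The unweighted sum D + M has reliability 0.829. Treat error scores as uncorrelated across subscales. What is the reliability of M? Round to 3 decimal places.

0.780

Var(D+M) = 2 + 2·0.49 = 2.980.
True-score variance = ρ_D + ρ_M + 2·0.49, so 0.829 = (0.71 + ρ_M + 0.98) / 2.980.
ρ_M = 0.829·2.980 − 0.71 − 0.98 = 0.780.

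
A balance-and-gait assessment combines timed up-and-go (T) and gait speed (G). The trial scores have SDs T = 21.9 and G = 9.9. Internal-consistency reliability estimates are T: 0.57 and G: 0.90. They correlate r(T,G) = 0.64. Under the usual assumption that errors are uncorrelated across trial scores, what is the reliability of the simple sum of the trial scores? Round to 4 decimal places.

Var(T+G) = 21.9² + 9.9² + 2·[21.9·9.9·0.64] = 577.62 + 277.517 = 855.137.
Under uncorrelated errors the observed covariances equal the true-score covariances, so only the own-variance terms attenuate.
True-score variance = [21.9²·0.57 + 9.9²·0.90] + 277.517 = 361.587 + 277.517 = 639.103.
Reliability = 639.103 / 855.137 = 0.7474.

0.7474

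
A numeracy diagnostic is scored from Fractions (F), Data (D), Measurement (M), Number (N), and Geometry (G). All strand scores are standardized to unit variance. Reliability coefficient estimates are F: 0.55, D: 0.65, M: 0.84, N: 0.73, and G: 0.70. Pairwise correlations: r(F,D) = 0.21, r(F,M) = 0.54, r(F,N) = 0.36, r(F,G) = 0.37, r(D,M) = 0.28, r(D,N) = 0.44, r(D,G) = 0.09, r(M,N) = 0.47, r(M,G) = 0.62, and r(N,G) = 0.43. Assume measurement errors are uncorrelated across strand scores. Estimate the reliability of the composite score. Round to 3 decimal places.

Var(F+D+M+N+G) = 5 + 2·[0.21 + 0.54 + 0.36 + 0.37 + 0.28 + 0.44 + 0.09 + 0.47 + 0.62 + 0.43] = 5 + 7.62 = 12.62.
Because errors are independent across components, Cov(Tᵢ,Tⱼ) = Cov(Xᵢ,Xⱼ); the off-diagonal part of the true-score variance is the same as above.
True-score variance = [0.55 + 0.65 + 0.84 + 0.73 + 0.70] + 7.62 = 3.47 + 7.62 = 11.09.
Reliability = 11.09 / 12.62 = 0.879.

0.879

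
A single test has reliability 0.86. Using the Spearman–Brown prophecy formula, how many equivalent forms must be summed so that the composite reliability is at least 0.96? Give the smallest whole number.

4

k ≥ ρ*(1−ρ₁)/(ρ₁(1−ρ*)) = 0.96·0.14 / (0.86·0.04) = 3.907.
Smallest integer k = 4.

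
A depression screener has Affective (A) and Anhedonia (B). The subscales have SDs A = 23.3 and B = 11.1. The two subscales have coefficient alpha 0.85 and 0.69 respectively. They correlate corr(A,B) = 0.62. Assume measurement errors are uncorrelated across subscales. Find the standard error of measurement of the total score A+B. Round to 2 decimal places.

Var(total) = 666.1 + 320.701 = 986.801.
True-score variance = 546.471 + 320.701 = 867.173, so reliability = 0.8788.
Error variance = 986.801 − 867.173 = 119.629; SEM = √119.629 = 10.94.

10.94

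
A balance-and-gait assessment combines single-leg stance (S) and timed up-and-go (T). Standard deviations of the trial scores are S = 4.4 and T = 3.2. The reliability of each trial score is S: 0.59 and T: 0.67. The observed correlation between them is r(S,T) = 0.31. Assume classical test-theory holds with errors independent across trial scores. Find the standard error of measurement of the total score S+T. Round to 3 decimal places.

Var(total) = 29.6 + 8.7296 = 38.3296.
True-score variance = 18.2832 + 8.7296 = 27.0128, so reliability = 0.7048.
Error variance = 38.3296 − 27.0128 = 11.3168; SEM = √11.3168 = 3.364.

3.364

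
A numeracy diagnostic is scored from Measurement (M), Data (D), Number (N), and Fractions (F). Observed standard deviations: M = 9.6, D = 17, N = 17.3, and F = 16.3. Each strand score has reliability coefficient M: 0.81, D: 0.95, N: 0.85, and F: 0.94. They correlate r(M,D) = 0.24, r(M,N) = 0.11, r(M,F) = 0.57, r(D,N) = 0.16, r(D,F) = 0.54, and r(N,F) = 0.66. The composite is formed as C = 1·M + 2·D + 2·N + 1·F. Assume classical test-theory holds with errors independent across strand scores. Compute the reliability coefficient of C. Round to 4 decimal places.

0.9440

Var(C) = 9.6² + 2²·17² + 2²·17.3² + 16.3² + 2·[2·9.6·17·0.24 + 2·9.6·17.3·0.11 + 9.6·16.3·0.57 + 4·17·17.3·0.16 + 2·17·16.3·0.54 + 2·17.3·16.3·0.66] = 2711.01 + 2127.57 = 4838.58.
Because errors are independent across components, Cov(Tᵢ,Tⱼ) = Cov(Xᵢ,Xⱼ); the off-diagonal part of the true-score variance is the same as above.
True-score variance = [9.6²·0.81 + 2²·17²·0.95 + 2²·17.3²·0.85 + 16.3²·0.94] + 2127.57 = 2440.18 + 2127.57 = 4567.76.
Reliability = 4567.76 / 4838.58 = 0.9440.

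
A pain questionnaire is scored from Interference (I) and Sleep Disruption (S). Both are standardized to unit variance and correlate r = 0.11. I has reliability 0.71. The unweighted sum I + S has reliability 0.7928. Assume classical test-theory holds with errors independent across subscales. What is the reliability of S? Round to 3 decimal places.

Var(I+S) = 2 + 2·0.11 = 2.220.
True-score variance = ρ_I + ρ_S + 2·0.11, so 0.7928 = (0.71 + ρ_S + 0.22) / 2.220.
ρ_S = 0.7928·2.220 − 0.71 − 0.22 = 0.830.

0.830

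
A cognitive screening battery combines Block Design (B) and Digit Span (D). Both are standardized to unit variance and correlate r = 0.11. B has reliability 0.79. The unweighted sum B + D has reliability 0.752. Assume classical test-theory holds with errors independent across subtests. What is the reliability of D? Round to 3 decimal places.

0.659

Var(B+D) = 2 + 2·0.11 = 2.220.
True-score variance = ρ_B + ρ_D + 2·0.11, so 0.752 = (0.79 + ρ_D + 0.22) / 2.220.
ρ_D = 0.752·2.220 − 0.79 − 0.22 = 0.659.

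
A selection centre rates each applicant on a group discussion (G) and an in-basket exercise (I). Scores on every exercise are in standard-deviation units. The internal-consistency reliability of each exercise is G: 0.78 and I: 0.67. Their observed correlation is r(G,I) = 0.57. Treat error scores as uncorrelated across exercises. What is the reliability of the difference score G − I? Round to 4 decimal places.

0.3605

Var(G−I) = 1 + 1 − 2·0.57 = 2 − 1.14 = 0.86.
Because errors are independent across components, Cov(Tᵢ,Tⱼ) = Cov(Xᵢ,Xⱼ); the off-diagonal part of the true-score variance is the same as above.
True-score variance = [0.78 + 0.67] − 1.14 = 1.45 − 1.14 = 0.31.
Reliability = 0.31 / 0.86 = 0.3605.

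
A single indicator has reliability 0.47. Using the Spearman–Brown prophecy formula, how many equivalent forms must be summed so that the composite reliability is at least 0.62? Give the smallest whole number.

k ≥ ρ*(1−ρ₁)/(ρ₁(1−ρ*)) = 0.62·0.53 / (0.47·0.38) = 1.840.
Smallest integer k = 2.

2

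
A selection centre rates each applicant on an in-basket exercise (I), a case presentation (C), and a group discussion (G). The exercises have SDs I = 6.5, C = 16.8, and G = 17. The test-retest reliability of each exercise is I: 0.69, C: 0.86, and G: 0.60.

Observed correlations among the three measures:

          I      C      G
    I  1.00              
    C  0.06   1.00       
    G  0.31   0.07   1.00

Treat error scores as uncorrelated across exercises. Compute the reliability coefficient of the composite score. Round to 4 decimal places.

0.7712

Var(I+C+G) = 6.5² + 16.8² + 17² + 2·[6.5·16.8·0.06 + 6.5·17·0.31 + 16.8·17·0.07] = 613.49 + 121.598 = 735.088.
With uncorrelated errors the cross-covariances are all true-score covariance, so they carry over unchanged; only the diagonal terms shrink to ρᵢσᵢ².
True-score variance = [6.5²·0.69 + 16.8²·0.86 + 17²·0.60] + 121.598 = 445.279 + 121.598 = 566.877.
Reliability = 566.877 / 735.088 = 0.7712.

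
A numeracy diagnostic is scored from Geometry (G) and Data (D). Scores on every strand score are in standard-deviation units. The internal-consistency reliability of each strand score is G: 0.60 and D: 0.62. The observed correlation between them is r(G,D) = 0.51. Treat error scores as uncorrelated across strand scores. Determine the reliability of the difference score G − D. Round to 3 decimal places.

Var(G−D) = 1 + 1 − 2·0.51 = 2 − 1.02 = 0.98.
With uncorrelated errors the cross-covariances are all true-score covariance, so they carry over unchanged; only the diagonal terms shrink to ρᵢσᵢ².
True-score variance = [0.60 + 0.62] − 1.02 = 1.22 − 1.02 = 0.2.
Reliability = 0.2 / 0.98 = 0.204.

0.204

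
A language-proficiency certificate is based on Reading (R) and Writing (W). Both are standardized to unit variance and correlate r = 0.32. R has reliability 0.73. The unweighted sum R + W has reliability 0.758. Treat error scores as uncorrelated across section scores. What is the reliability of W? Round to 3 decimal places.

Var(R+W) = 2 + 2·0.32 = 2.640.
True-score variance = ρ_R + ρ_W + 2·0.32, so 0.758 = (0.73 + ρ_W + 0.64) / 2.640.
ρ_W = 0.758·2.640 − 0.73 − 0.64 = 0.631.

0.631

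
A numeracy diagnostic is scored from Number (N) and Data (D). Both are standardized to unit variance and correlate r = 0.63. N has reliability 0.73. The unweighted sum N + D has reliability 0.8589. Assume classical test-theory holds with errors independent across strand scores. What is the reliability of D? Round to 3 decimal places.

Var(N+D) = 2 + 2·0.63 = 3.260.
True-score variance = ρ_N + ρ_D + 2·0.63, so 0.8589 = (0.73 + ρ_D + 1.26) / 3.260.
ρ_D = 0.8589·3.260 − 0.73 − 1.26 = 0.810.

0.810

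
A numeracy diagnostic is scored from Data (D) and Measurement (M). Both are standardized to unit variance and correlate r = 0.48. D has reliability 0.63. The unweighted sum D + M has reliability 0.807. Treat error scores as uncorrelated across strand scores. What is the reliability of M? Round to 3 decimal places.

Var(D+M) = 2 + 2·0.48 = 2.960.
True-score variance = ρ_D + ρ_M + 2·0.48, so 0.807 = (0.63 + ρ_M + 0.96) / 2.960.
ρ_M = 0.807·2.960 − 0.63 − 0.96 = 0.799.

0.799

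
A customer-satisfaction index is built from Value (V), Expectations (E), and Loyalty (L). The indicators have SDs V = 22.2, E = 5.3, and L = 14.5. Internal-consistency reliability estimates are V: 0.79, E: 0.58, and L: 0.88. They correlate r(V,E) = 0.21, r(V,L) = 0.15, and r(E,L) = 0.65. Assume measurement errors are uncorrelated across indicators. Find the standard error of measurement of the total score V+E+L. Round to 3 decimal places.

Var(total) = 731.18 + 245.892 = 977.072.
True-score variance = 590.656 + 245.892 = 836.548, so reliability = 0.8562.
Error variance = 977.072 − 836.548 = 140.524; SEM = √140.524 = 11.854.

11.854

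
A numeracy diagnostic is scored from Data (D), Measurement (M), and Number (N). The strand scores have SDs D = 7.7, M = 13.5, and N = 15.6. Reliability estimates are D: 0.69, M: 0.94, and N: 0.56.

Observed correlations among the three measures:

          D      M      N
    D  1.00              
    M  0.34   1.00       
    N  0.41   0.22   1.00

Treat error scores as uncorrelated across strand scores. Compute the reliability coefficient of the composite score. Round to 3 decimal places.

0.817

Var(D+M+N) = 7.7² + 13.5² + 15.6² + 2·[7.7·13.5·0.34 + 7.7·15.6·0.41 + 13.5·15.6·0.22] = 484.9 + 261.848 = 746.748.
Because errors are independent across components, Cov(Tᵢ,Tⱼ) = Cov(Xᵢ,Xⱼ); the off-diagonal part of the true-score variance is the same as above.
True-score variance = [7.7²·0.69 + 13.5²·0.94 + 15.6²·0.56] + 261.848 = 348.507 + 261.848 = 610.355.
Reliability = 610.355 / 746.748 = 0.817.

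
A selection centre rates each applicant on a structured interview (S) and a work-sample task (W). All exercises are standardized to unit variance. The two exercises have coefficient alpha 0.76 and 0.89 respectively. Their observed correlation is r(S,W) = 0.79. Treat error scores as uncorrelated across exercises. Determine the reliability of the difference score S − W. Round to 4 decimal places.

Var(S−W) = 1 + 1 − 2·0.79 = 2 − 1.58 = 0.42.
Because errors are independent across components, Cov(Tᵢ,Tⱼ) = Cov(Xᵢ,Xⱼ); the off-diagonal part of the true-score variance is the same as above.
True-score variance = [0.76 + 0.89] − 1.58 = 1.65 − 1.58 = 0.07.
Reliability = 0.07 / 0.42 = 0.1667.

0.1667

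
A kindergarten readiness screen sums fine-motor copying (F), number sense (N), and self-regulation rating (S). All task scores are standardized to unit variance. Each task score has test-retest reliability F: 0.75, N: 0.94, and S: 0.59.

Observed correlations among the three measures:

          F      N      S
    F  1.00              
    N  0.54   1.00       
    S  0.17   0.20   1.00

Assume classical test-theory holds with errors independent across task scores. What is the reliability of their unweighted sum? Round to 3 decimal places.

0.851

Var(F+N+S) = 3 + 2·[0.54 + 0.17 + 0.20] = 3 + 1.82 = 4.82.
Because errors are independent across components, Cov(Tᵢ,Tⱼ) = Cov(Xᵢ,Xⱼ); the off-diagonal part of the true-score variance is the same as above.
True-score variance = [0.75 + 0.94 + 0.59] + 1.82 = 2.28 + 1.82 = 4.1.
Reliability = 4.1 / 4.82 = 0.851.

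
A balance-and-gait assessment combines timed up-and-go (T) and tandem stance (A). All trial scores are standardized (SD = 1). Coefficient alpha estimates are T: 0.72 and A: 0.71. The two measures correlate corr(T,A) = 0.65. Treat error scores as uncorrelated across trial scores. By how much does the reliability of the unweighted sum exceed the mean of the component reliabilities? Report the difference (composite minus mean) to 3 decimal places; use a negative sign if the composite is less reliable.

Var(sum) = 2 + 1.3 = 3.3; true-score variance = 1.43 + 1.3 = 2.73; composite reliability = 0.8273.
Mean component reliability = 0.7150.
Difference = 0.8273 − 0.7150 = 0.112.

0.112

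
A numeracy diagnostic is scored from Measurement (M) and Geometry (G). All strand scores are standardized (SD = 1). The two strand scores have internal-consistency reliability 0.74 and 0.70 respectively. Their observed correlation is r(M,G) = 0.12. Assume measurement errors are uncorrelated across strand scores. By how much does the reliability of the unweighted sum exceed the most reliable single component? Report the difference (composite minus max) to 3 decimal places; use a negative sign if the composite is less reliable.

0.010

Var(sum) = 2 + 0.24 = 2.24; true-score variance = 1.44 + 0.24 = 1.68; composite reliability = 0.7500.
Max component reliability = 0.7400.
Difference = 0.7500 − 0.7400 = 0.010.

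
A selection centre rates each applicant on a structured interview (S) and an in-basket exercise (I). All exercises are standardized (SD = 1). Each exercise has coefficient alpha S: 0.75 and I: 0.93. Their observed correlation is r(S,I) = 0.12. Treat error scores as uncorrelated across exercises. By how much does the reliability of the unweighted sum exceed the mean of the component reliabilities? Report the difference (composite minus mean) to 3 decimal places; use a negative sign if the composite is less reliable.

0.017

Var(sum) = 2 + 0.24 = 2.24; true-score variance = 1.68 + 0.24 = 1.92; composite reliability = 0.8571.
Mean component reliability = 0.8400.
Difference = 0.8571 − 0.8400 = 0.017.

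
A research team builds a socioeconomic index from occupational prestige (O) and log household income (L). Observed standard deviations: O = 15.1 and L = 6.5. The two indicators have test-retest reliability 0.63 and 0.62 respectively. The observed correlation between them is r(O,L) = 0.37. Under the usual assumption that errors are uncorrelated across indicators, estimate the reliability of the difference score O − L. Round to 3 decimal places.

0.492

Var(O−L) = 15.1² + 6.5² − 2·15.1·6.5·0.37 = 270.26 − 72.631 = 197.629.
With uncorrelated errors the cross-covariances are all true-score covariance, so they carry over unchanged; only the diagonal terms shrink to ρᵢσᵢ².
True-score variance = [15.1²·0.63 + 6.5²·0.62] − 72.631 = 169.841 − 72.631 = 97.2103.
Reliability = 97.2103 / 197.629 = 0.492.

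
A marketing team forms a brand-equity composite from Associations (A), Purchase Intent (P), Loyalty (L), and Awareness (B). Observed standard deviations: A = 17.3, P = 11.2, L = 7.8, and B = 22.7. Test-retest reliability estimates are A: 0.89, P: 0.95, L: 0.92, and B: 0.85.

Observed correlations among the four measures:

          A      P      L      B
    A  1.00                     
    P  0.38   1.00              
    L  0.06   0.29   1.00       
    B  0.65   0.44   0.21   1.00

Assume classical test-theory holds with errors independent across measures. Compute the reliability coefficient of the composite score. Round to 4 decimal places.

0.9400

Var(A+P+L+B) = 17.3² + 11.2² + 7.8² + 22.7² + 2·[17.3·11.2·0.38 + 17.3·7.8·0.06 + 17.3·22.7·0.65 + 11.2·7.8·0.29 + 11.2·22.7·0.44 + 7.8·22.7·0.21] = 1000.86 + 1022.74 = 2023.6.
Because errors are independent across components, Cov(Tᵢ,Tⱼ) = Cov(Xᵢ,Xⱼ); the off-diagonal part of the true-score variance is the same as above.
True-score variance = [17.3²·0.89 + 11.2²·0.95 + 7.8²·0.92 + 22.7²·0.85] + 1022.74 = 879.505 + 1022.74 = 1902.24.
Reliability = 1902.24 / 2023.6 = 0.9400.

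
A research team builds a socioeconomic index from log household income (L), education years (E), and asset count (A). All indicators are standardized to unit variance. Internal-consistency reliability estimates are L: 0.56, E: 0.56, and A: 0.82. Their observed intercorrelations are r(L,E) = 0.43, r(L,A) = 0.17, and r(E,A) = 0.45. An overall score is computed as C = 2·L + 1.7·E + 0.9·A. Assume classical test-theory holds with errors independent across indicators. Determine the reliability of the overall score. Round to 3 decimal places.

0.748

Var(C) = 2² + 1.7² + 0.9² + 2·[3.4·0.43 + 1.8·0.17 + 1.53·0.45] = 7.7 + 4.913 = 12.613.
Under uncorrelated errors the observed covariances equal the true-score covariances, so only the own-variance terms attenuate.
True-score variance = [2²·0.56 + 1.7²·0.56 + 0.9²·0.82] + 4.913 = 4.5226 + 4.913 = 9.4356.
Reliability = 9.4356 / 12.613 = 0.748.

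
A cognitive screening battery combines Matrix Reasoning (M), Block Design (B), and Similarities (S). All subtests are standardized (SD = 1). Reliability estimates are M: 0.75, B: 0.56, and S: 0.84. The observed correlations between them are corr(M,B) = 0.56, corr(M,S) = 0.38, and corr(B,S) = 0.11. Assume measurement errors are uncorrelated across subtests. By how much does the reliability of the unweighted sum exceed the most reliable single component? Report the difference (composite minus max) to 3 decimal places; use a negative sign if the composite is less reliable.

Var(sum) = 3 + 2.1 = 5.1; true-score variance = 2.15 + 2.1 = 4.25; composite reliability = 0.8333.
Max component reliability = 0.8400.
Difference = 0.8333 − 0.8400 = -0.007.

-0.007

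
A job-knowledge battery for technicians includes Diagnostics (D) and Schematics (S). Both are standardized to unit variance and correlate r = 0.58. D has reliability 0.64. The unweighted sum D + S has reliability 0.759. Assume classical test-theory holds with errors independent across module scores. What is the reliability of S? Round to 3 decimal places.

Var(D+S) = 2 + 2·0.58 = 3.160.
True-score variance = ρ_D + ρ_S + 2·0.58, so 0.759 = (0.64 + ρ_S + 1.16) / 3.160.
ρ_S = 0.759·3.160 − 0.64 − 1.16 = 0.598.

0.598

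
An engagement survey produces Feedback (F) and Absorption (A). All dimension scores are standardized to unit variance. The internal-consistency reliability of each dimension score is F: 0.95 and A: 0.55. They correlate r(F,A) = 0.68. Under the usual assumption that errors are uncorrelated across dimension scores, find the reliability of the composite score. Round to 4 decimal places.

Var(F+A) = 2 + 2·[0.68] = 2 + 1.36 = 3.36.
With uncorrelated errors the cross-covariances are all true-score covariance, so they carry over unchanged; only the diagonal terms shrink to ρᵢσᵢ².
True-score variance = [0.95 + 0.55] + 1.36 = 1.5 + 1.36 = 2.86.
Reliability = 2.86 / 3.36 = 0.8512.

0.8512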